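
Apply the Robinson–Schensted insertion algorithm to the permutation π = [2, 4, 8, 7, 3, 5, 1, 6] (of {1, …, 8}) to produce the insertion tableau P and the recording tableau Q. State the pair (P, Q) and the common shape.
P = [1, 3, 5, 6] / [2, 7] / [4] / [8];  Q = [1, 2, 3, 8] / [4, 6] / [5] / [7];  common shape = (4, 2, 1, 1)

Row-insert the values π_1, π_2, … into P one at a time, bumping the leftmost entry strictly greater than the inserted value down to the next row. The recording tableau Q records, in position (i, j), the step at which that cell was added to P.
  Insert 2 (step 1): P = [2];  Q = [1]
  Insert 4 (step 2): P = [2, 4];  Q = [1, 2]
  Insert 8 (step 3): P = [2, 4, 8];  Q = [1, 2, 3]
  Insert 7 (step 4): P = [2, 4, 7] / [8];  Q = [1, 2, 3] / [4]
  Insert 3 (step 5): P = [2, 3, 7] / [4] / [8];  Q = [1, 2, 3] / [4] / [5]
  Insert 5 (step 6): P = [2, 3, 5] / [4, 7] / [8];  Q = [1, 2, 3] / [4, 6] / [5]
  Insert 1 (step 7): P = [1, 3, 5] / [2, 7] / [4] / [8];  Q = [1, 2, 3] / [4, 6] / [5] / [7]
  Insert 6 (step 8): P = [1, 3, 5, 6] / [2, 7] / [4] / [8];  Q = [1, 2, 3, 8] / [4, 6] / [5] / [7]
Final shape: (4, 2, 1, 1).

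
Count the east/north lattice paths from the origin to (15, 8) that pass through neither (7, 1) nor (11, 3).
Number of paths = 408090

Inclusion–exclusion. Total paths: C(23, 15) = 490314. Through P₁: C(8, 7)·C(15, 8) = 51480. Through P₂: C(14, 11)·C(9, 4) = 45864. Since P₁ is strictly southwest of P₂, a monotone path through both must visit P₁ then P₂; paths through both = C(8, 7)·C(6, 4)·C(9, 4) = 15120. Avoid both = 490314 − 51480 − 45864 + 15120 = 408090.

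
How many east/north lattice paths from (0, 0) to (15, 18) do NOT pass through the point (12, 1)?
Number of paths = 1037143500

Total paths from (0, 0) to (15, 18): C(33, 15) = 1037158320. Paths through (12, 1): (paths (0, 0) → (12, 1)) × (paths (12, 1) → (15, 18)) = C(13, 12) · C(20, 3) = 13 · 1140 = 14820. Avoidance count = 1037158320 − 14820 = 1037143500.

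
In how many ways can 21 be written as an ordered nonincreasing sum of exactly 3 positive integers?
p(21, 3 parts) = 37

Partitions of n into exactly k parts are in bijection with partitions of n − k into at most k parts (subtract 1 from each part). So p(21, exactly 3) = p(18, parts ≤ 3). Computing via the recurrence p(m, j) = p(m, j−1) + p(m−j, j) gives 37.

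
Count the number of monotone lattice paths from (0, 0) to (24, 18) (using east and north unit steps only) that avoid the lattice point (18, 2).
Number of paths = 353682944580

Total paths from (0, 0) to (24, 18): C(42, 24) = 353697121050. Paths through (18, 2): (paths (0, 0) → (18, 2)) × (paths (18, 2) → (24, 18)) = C(20, 18) · C(22, 6) = 190 · 74613 = 14176470. Avoidance count = 353697121050 − 14176470 = 353682944580.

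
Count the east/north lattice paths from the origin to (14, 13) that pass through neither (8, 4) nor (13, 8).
Number of paths = 16734105

Inclusion–exclusion. Total paths: C(27, 14) = 20058300. Through P₁: C(12, 8)·C(15, 6) = 2477475. Through P₂: C(21, 13)·C(6, 1) = 1220940. Since P₁ is strictly southwest of P₂, a monotone path through both must visit P₁ then P₂; paths through both = C(12, 8)·C(9, 5)·C(6, 1) = 374220. Avoid both = 20058300 − 2477475 − 1220940 + 374220 = 16734105.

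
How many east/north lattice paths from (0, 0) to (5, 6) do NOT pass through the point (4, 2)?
Number of paths = 387

Total paths from (0, 0) to (5, 6): C(11, 5) = 462. Paths through (4, 2): (paths (0, 0) → (4, 2)) × (paths (4, 2) → (5, 6)) = C(6, 4) · C(5, 1) = 15 · 5 = 75. Avoidance count = 462 − 75 = 387.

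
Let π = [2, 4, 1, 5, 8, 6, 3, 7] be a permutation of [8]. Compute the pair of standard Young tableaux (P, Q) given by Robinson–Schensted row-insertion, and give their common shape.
P = [1, 3, 5, 6, 7] / [2, 4] / [8];  Q = [1, 2, 4, 5, 8] / [3, 6] / [7];  common shape = (5, 2, 1)

Row-insert the values π_1, π_2, … into P one at a time, bumping the leftmost entry strictly greater than the inserted value down to the next row. The recording tableau Q records, in position (i, j), the step at which that cell was added to P.
  Insert 2 (step 1): P = [2];  Q = [1]
  Insert 4 (step 2): P = [2, 4];  Q = [1, 2]
  Insert 1 (step 3): P = [1, 4] / [2];  Q = [1, 2] / [3]
  Insert 5 (step 4): P = [1, 4, 5] / [2];  Q = [1, 2, 4] / [3]
  Insert 8 (step 5): P = [1, 4, 5, 8] / [2];  Q = [1, 2, 4, 5] / [3]
  Insert 6 (step 6): P = [1, 4, 5, 6] / [2, 8];  Q = [1, 2, 4, 5] / [3, 6]
  Insert 3 (step 7): P = [1, 3, 5, 6] / [2, 4] / [8];  Q = [1, 2, 4, 5] / [3, 6] / [7]
  Insert 7 (step 8): P = [1, 3, 5, 6, 7] / [2, 4] / [8];  Q = [1, 2, 4, 5, 8] / [3, 6] / [7]
Final shape: (5, 2, 1).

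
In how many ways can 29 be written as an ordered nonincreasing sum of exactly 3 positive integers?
p(29, 3 parts) = 70

Partitions of n into exactly k parts are in bijection with partitions of n − k into at most k parts (subtract 1 from each part). So p(29, exactly 3) = p(26, parts ≤ 3). Computing via the recurrence p(m, j) = p(m, j−1) + p(m−j, j) gives 70.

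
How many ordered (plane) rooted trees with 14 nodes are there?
C_13 = 742900

These ordered rooted trees are counted by the Catalan number C_n = (1/(n + 1)) · C(2n, n). For n = 13: C_13 = (1/14) · C(26, 13) = 10400600/14 = 742900.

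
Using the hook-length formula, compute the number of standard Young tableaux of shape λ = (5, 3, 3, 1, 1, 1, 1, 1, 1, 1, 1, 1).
# SYT of shape (5, 3, 3, 1, 1, 1, 1, 1, 1, 1, 1, 1) = 3730650

Hook-length formula: f^λ = n! / Π hook(c), product over all cells c of the Young diagram. For λ = (5, 3, 3, 1, 1, 1, 1, 1, 1, 1, 1, 1), n = 20 boxes. Hook lengths by row (left-to-right, top-to-bottom): [16, 6, 5, 2, 1]; [13, 3, 2]; [12, 2, 1]; [9]; [8]; [7]; [6]; [5]; [4]; [3]; [2]; [1]. Product of hooks = 652138905600. So f^λ = 20! / 652138905600 = 2432902008176640000 / 652138905600 = 3730650.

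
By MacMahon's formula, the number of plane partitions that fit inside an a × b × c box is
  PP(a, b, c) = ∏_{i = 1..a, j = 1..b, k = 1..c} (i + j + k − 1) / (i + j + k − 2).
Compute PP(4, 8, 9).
PP(4, 8, 9) = 151561524301616

Evaluate the triple product over i = 1..4, j = 1..8, k = 1..9. The factors are (2/1) · (3/2) · (4/3) · (5/4) · (6/5) · (7/6) · (8/7) · (9/8) · … (288 factors total). The numerators and denominators telescope so the product is an integer; carrying out the multiplication exactly gives PP(4, 8, 9) = 151561524301616.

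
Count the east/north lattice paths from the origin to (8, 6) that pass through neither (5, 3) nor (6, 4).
Number of paths = 1295

Inclusion–exclusion. Total paths: C(14, 8) = 3003. Through P₁: C(8, 5)·C(6, 3) = 1120. Through P₂: C(10, 6)·C(4, 2) = 1260. Since P₁ is strictly southwest of P₂, a monotone path through both must visit P₁ then P₂; paths through both = C(8, 5)·C(2, 1)·C(4, 2) = 672. Avoid both = 3003 − 1120 − 1260 + 672 = 1295.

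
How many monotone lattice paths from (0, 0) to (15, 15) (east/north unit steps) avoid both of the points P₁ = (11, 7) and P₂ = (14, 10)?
Number of paths = 131415984

Inclusion–exclusion. Total paths: C(30, 15) = 155117520. Through P₁: C(18, 11)·C(12, 4) = 15752880. Through P₂: C(24, 14)·C(6, 1) = 11767536. Since P₁ is strictly southwest of P₂, a monotone path through both must visit P₁ then P₂; paths through both = C(18, 11)·C(6, 3)·C(6, 1) = 3818880. Avoid both = 155117520 − 15752880 − 11767536 + 3818880 = 131415984.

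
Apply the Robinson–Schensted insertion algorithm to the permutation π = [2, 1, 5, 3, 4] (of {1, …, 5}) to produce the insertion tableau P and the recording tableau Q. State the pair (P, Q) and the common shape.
P = [1, 3, 4] / [2, 5];  Q = [1, 3, 5] / [2, 4];  common shape = (3, 2)

Row-insert the values π_1, π_2, … into P one at a time, bumping the leftmost entry strictly greater than the inserted value down to the next row. The recording tableau Q records, in position (i, j), the step at which that cell was added to P.
  Insert 2 (step 1): P = [2];  Q = [1]
  Insert 1 (step 2): P = [1] / [2];  Q = [1] / [2]
  Insert 5 (step 3): P = [1, 5] / [2];  Q = [1, 3] / [2]
  Insert 3 (step 4): P = [1, 3] / [2, 5];  Q = [1, 3] / [2, 4]
  Insert 4 (step 5): P = [1, 3, 4] / [2, 5];  Q = [1, 3, 5] / [2, 4]
Final shape: (3, 2).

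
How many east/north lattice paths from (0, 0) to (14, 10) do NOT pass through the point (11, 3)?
Number of paths = 1917576

Total paths from (0, 0) to (14, 10): C(24, 14) = 1961256. Paths through (11, 3): (paths (0, 0) → (11, 3)) × (paths (11, 3) → (14, 10)) = C(14, 11) · C(10, 3) = 364 · 120 = 43680. Avoidance count = 1961256 − 43680 = 1917576.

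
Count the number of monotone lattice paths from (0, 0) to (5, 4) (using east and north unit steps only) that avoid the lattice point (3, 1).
Number of paths = 86

Total paths from (0, 0) to (5, 4): C(9, 5) = 126. Paths through (3, 1): (paths (0, 0) → (3, 1)) × (paths (3, 1) → (5, 4)) = C(4, 3) · C(5, 2) = 4 · 10 = 40. Avoidance count = 126 − 40 = 86.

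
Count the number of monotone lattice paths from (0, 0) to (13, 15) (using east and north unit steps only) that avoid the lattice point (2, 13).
Number of paths = 37433970

Total paths from (0, 0) to (13, 15): C(28, 13) = 37442160. Paths through (2, 13): (paths (0, 0) → (2, 13)) × (paths (2, 13) → (13, 15)) = C(15, 2) · C(13, 11) = 105 · 78 = 8190. Avoidance count = 37442160 − 8190 = 37433970.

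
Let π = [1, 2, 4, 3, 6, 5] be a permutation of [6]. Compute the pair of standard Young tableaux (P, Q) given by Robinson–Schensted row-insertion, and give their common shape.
P = [1, 2, 3, 5] / [4, 6];  Q = [1, 2, 3, 5] / [4, 6];  common shape = (4, 2)

Row-insert the values π_1, π_2, … into P one at a time, bumping the leftmost entry strictly greater than the inserted value down to the next row. The recording tableau Q records, in position (i, j), the step at which that cell was added to P.
  Insert 1 (step 1): P = [1];  Q = [1]
  Insert 2 (step 2): P = [1, 2];  Q = [1, 2]
  Insert 4 (step 3): P = [1, 2, 4];  Q = [1, 2, 3]
  Insert 3 (step 4): P = [1, 2, 3] / [4];  Q = [1, 2, 3] / [4]
  Insert 6 (step 5): P = [1, 2, 3, 6] / [4];  Q = [1, 2, 3, 5] / [4]
  Insert 5 (step 6): P = [1, 2, 3, 5] / [4, 6];  Q = [1, 2, 3, 5] / [4, 6]
Final shape: (4, 2).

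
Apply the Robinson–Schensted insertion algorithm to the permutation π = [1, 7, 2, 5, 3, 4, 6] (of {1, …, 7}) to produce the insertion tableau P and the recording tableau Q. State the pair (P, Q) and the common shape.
P = [1, 2, 3, 4, 6] / [5] / [7];  Q = [1, 2, 4, 6, 7] / [3] / [5];  common shape = (5, 1, 1)

Row-insert the values π_1, π_2, … into P one at a time, bumping the leftmost entry strictly greater than the inserted value down to the next row. The recording tableau Q records, in position (i, j), the step at which that cell was added to P.
  Insert 1 (step 1): P = [1];  Q = [1]
  Insert 7 (step 2): P = [1, 7];  Q = [1, 2]
  Insert 2 (step 3): P = [1, 2] / [7];  Q = [1, 2] / [3]
  Insert 5 (step 4): P = [1, 2, 5] / [7];  Q = [1, 2, 4] / [3]
  Insert 3 (step 5): P = [1, 2, 3] / [5] / [7];  Q = [1, 2, 4] / [3] / [5]
  Insert 4 (step 6): P = [1, 2, 3, 4] / [5] / [7];  Q = [1, 2, 4, 6] / [3] / [5]
  Insert 6 (step 7): P = [1, 2, 3, 4, 6] / [5] / [7];  Q = [1, 2, 4, 6, 7] / [3] / [5]
Final shape: (5, 1, 1).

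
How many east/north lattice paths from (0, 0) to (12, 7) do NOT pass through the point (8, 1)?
Number of paths = 48498

Total paths from (0, 0) to (12, 7): C(19, 12) = 50388. Paths through (8, 1): (paths (0, 0) → (8, 1)) × (paths (8, 1) → (12, 7)) = C(9, 8) · C(10, 4) = 9 · 210 = 1890. Avoidance count = 50388 − 1890 = 48498.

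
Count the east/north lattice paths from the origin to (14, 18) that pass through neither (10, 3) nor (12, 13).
Number of paths = 361517160

Inclusion–exclusion. Total paths: C(32, 14) = 471435600. Through P₁: C(13, 10)·C(19, 4) = 1108536. Through P₂: C(25, 12)·C(7, 2) = 109206300. Since P₁ is strictly southwest of P₂, a monotone path through both must visit P₁ then P₂; paths through both = C(13, 10)·C(12, 2)·C(7, 2) = 396396. Avoid both = 471435600 − 1108536 − 109206300 + 396396 = 361517160.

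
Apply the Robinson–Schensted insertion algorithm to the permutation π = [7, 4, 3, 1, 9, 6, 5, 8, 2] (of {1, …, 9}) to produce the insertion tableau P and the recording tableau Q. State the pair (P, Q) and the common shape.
P = [1, 2, 8] / [3, 5] / [4, 6] / [7, 9];  Q = [1, 5, 8] / [2, 6] / [3, 7] / [4, 9];  common shape = (3, 2, 2, 2)

Row-insert the values π_1, π_2, … into P one at a time, bumping the leftmost entry strictly greater than the inserted value down to the next row. The recording tableau Q records, in position (i, j), the step at which that cell was added to P.
  Insert 7 (step 1): P = [7];  Q = [1]
  Insert 4 (step 2): P = [4] / [7];  Q = [1] / [2]
  Insert 3 (step 3): P = [3] / [4] / [7];  Q = [1] / [2] / [3]
  Insert 1 (step 4): P = [1] / [3] / [4] / [7];  Q = [1] / [2] / [3] / [4]
  Insert 9 (step 5): P = [1, 9] / [3] / [4] / [7];  Q = [1, 5] / [2] / [3] / [4]
  Insert 6 (step 6): P = [1, 6] / [3, 9] / [4] / [7];  Q = [1, 5] / [2, 6] / [3] / [4]
  Insert 5 (step 7): P = [1, 5] / [3, 6] / [4, 9] / [7];  Q = [1, 5] / [2, 6] / [3, 7] / [4]
  Insert 8 (step 8): P = [1, 5, 8] / [3, 6] / [4, 9] / [7];  Q = [1, 5, 8] / [2, 6] / [3, 7] / [4]
  Insert 2 (step 9): P = [1, 2, 8] / [3, 5] / [4, 6] / [7, 9];  Q = [1, 5, 8] / [2, 6] / [3, 7] / [4, 9]
Final shape: (3, 2, 2, 2).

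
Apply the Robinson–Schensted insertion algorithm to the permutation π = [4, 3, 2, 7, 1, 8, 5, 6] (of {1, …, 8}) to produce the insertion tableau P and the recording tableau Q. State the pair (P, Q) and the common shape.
P = [1, 5, 6] / [2, 7, 8] / [3] / [4];  Q = [1, 4, 6] / [2, 7, 8] / [3] / [5];  common shape = (3, 3, 1, 1)

Row-insert the values π_1, π_2, … into P one at a time, bumping the leftmost entry strictly greater than the inserted value down to the next row. The recording tableau Q records, in position (i, j), the step at which that cell was added to P.
  Insert 4 (step 1): P = [4];  Q = [1]
  Insert 3 (step 2): P = [3] / [4];  Q = [1] / [2]
  Insert 2 (step 3): P = [2] / [3] / [4];  Q = [1] / [2] / [3]
  Insert 7 (step 4): P = [2, 7] / [3] / [4];  Q = [1, 4] / [2] / [3]
  Insert 1 (step 5): P = [1, 7] / [2] / [3] / [4];  Q = [1, 4] / [2] / [3] / [5]
  Insert 8 (step 6): P = [1, 7, 8] / [2] / [3] / [4];  Q = [1, 4, 6] / [2] / [3] / [5]
  Insert 5 (step 7): P = [1, 5, 8] / [2, 7] / [3] / [4];  Q = [1, 4, 6] / [2, 7] / [3] / [5]
  Insert 6 (step 8): P = [1, 5, 6] / [2, 7, 8] / [3] / [4];  Q = [1, 4, 6] / [2, 7, 8] / [3] / [5]
Final shape: (3, 3, 1, 1).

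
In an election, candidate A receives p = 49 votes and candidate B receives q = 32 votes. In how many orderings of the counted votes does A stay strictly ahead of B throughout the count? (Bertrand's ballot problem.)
Strict-lead orderings = 7601512756667727261650

Total orderings of the 81 votes with 49 for A: C(81, 49) = 36218972546475641658450. By the Bertrand ballot formula (Cycle Lemma / reflection principle), the number of orderings in which A is strictly ahead of B throughout is (p − q)/(p + q) · C(p + q, p) = (49 − 32)/(49 + 32) · 36218972546475641658450 = 7601512756667727261650.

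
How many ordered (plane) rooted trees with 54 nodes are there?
C_53 = 116157871455782434250553845880

These ordered rooted trees are counted by the Catalan number C_n = (1/(n + 1)) · C(2n, n). For n = 53: C_53 = (1/54) · C(106, 53) = 6272525058612251449529907677520/54 = 116157871455782434250553845880.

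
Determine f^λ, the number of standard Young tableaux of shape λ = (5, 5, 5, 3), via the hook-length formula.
# SYT of shape (5, 5, 5, 3) = 875160

Hook-length formula: f^λ = n! / Π hook(c), product over all cells c of the Young diagram. For λ = (5, 5, 5, 3), n = 18 boxes. Hook lengths by row (left-to-right, top-to-bottom): [8, 7, 6, 4, 3]; [7, 6, 5, 3, 2]; [6, 5, 4, 2, 1]; [3, 2, 1]. Product of hooks = 7315660800. So f^λ = 18! / 7315660800 = 6402373705728000 / 7315660800 = 875160.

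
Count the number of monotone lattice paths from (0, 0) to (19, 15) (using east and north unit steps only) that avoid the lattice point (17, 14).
Number of paths = 1060419945

Total paths from (0, 0) to (19, 15): C(34, 19) = 1855967520. Paths through (17, 14): (paths (0, 0) → (17, 14)) × (paths (17, 14) → (19, 15)) = C(31, 17) · C(3, 2) = 265182525 · 3 = 795547575. Avoidance count = 1855967520 − 795547575 = 1060419945.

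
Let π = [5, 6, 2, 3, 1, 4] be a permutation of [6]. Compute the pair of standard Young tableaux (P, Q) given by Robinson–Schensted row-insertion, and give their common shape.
P = [1, 3, 4] / [2, 6] / [5];  Q = [1, 2, 6] / [3, 4] / [5];  common shape = (3, 2, 1)

Row-insert the values π_1, π_2, … into P one at a time, bumping the leftmost entry strictly greater than the inserted value down to the next row. The recording tableau Q records, in position (i, j), the step at which that cell was added to P.
  Insert 5 (step 1): P = [5];  Q = [1]
  Insert 6 (step 2): P = [5, 6];  Q = [1, 2]
  Insert 2 (step 3): P = [2, 6] / [5];  Q = [1, 2] / [3]
  Insert 3 (step 4): P = [2, 3] / [5, 6];  Q = [1, 2] / [3, 4]
  Insert 1 (step 5): P = [1, 3] / [2, 6] / [5];  Q = [1, 2] / [3, 4] / [5]
  Insert 4 (step 6): P = [1, 3, 4] / [2, 6] / [5];  Q = [1, 2, 6] / [3, 4] / [5]
Final shape: (3, 2, 1).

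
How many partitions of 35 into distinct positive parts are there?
q(35) = 585

A partition into distinct parts is a strictly decreasing sequence summing to n. The recurrence d(n, m) = d(n, m−1) + d(n−m, m−1) (use part m at most once) with q(n) = d(n, n) gives q(35) = 585. (Euler's theorem: # distinct-part partitions = # odd-part partitions.)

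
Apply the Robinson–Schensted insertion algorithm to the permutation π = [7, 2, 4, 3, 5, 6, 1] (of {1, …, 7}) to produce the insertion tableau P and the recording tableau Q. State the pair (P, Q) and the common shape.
P = [1, 3, 5, 6] / [2] / [4] / [7];  Q = [1, 3, 5, 6] / [2] / [4] / [7];  common shape = (4, 1, 1, 1)

Row-insert the values π_1, π_2, … into P one at a time, bumping the leftmost entry strictly greater than the inserted value down to the next row. The recording tableau Q records, in position (i, j), the step at which that cell was added to P.
  Insert 7 (step 1): P = [7];  Q = [1]
  Insert 2 (step 2): P = [2] / [7];  Q = [1] / [2]
  Insert 4 (step 3): P = [2, 4] / [7];  Q = [1, 3] / [2]
  Insert 3 (step 4): P = [2, 3] / [4] / [7];  Q = [1, 3] / [2] / [4]
  Insert 5 (step 5): P = [2, 3, 5] / [4] / [7];  Q = [1, 3, 5] / [2] / [4]
  Insert 6 (step 6): P = [2, 3, 5, 6] / [4] / [7];  Q = [1, 3, 5, 6] / [2] / [4]
  Insert 1 (step 7): P = [1, 3, 5, 6] / [2] / [4] / [7];  Q = [1, 3, 5, 6] / [2] / [4] / [7]
Final shape: (4, 1, 1, 1).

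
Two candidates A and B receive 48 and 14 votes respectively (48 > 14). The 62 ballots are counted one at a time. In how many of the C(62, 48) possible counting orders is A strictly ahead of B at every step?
Strict-lead orderings = 15946539804825

Total orderings of the 62 votes with 48 for A: C(62, 48) = 29078984349975. By the Bertrand ballot formula (Cycle Lemma / reflection principle), the number of orderings in which A is strictly ahead of B throughout is (p − q)/(p + q) · C(p + q, p) = (48 − 14)/(48 + 14) · 29078984349975 = 15946539804825.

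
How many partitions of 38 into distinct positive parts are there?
q(38) = 864

A partition into distinct parts is a strictly decreasing sequence summing to n. The recurrence d(n, m) = d(n, m−1) + d(n−m, m−1) (use part m at most once) with q(n) = d(n, n) gives q(38) = 864. (Euler's theorem: # distinct-part partitions = # odd-part partitions.)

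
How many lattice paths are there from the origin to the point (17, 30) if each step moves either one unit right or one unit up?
Number of paths = 2741188875414

A monotone lattice path from (0, 0) to (17, 30) consists of 17 east steps and 30 north steps in some order, so it is determined by which 17 of the 47 steps are east. The count is C(47, 17) = 2741188875414.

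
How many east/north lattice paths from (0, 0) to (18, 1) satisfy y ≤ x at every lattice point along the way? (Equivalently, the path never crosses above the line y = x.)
Number of paths = 18

By the reflection principle (André's argument), the number of monotone paths to (18, 1) with n ≤ m that never go above y = x is C(19, 18) − C(19, 19) = 19 − 1 = 18.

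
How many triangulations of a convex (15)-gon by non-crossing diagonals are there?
C_13 = 742900

These polygon triangulations are counted by the Catalan number C_n = (1/(n + 1)) · C(2n, n). For n = 13: C_13 = (1/14) · C(26, 13) = 10400600/14 = 742900.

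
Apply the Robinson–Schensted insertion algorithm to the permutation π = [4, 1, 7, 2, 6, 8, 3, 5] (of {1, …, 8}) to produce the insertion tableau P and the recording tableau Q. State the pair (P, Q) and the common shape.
P = [1, 2, 3, 5] / [4, 6, 8] / [7];  Q = [1, 3, 5, 6] / [2, 4, 8] / [7];  common shape = (4, 3, 1)

Row-insert the values π_1, π_2, … into P one at a time, bumping the leftmost entry strictly greater than the inserted value down to the next row. The recording tableau Q records, in position (i, j), the step at which that cell was added to P.
  Insert 4 (step 1): P = [4];  Q = [1]
  Insert 1 (step 2): P = [1] / [4];  Q = [1] / [2]
  Insert 7 (step 3): P = [1, 7] / [4];  Q = [1, 3] / [2]
  Insert 2 (step 4): P = [1, 2] / [4, 7];  Q = [1, 3] / [2, 4]
  Insert 6 (step 5): P = [1, 2, 6] / [4, 7];  Q = [1, 3, 5] / [2, 4]
  Insert 8 (step 6): P = [1, 2, 6, 8] / [4, 7];  Q = [1, 3, 5, 6] / [2, 4]
  Insert 3 (step 7): P = [1, 2, 3, 8] / [4, 6] / [7];  Q = [1, 3, 5, 6] / [2, 4] / [7]
  Insert 5 (step 8): P = [1, 2, 3, 5] / [4, 6, 8] / [7];  Q = [1, 3, 5, 6] / [2, 4, 8] / [7]
Final shape: (4, 3, 1).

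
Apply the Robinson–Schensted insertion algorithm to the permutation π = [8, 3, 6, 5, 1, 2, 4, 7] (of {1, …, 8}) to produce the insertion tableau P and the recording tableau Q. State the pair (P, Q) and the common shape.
P = [1, 2, 4, 7] / [3, 5] / [6] / [8];  Q = [1, 3, 7, 8] / [2, 6] / [4] / [5];  common shape = (4, 2, 1, 1)

Row-insert the values π_1, π_2, … into P one at a time, bumping the leftmost entry strictly greater than the inserted value down to the next row. The recording tableau Q records, in position (i, j), the step at which that cell was added to P.
  Insert 8 (step 1): P = [8];  Q = [1]
  Insert 3 (step 2): P = [3] / [8];  Q = [1] / [2]
  Insert 6 (step 3): P = [3, 6] / [8];  Q = [1, 3] / [2]
  Insert 5 (step 4): P = [3, 5] / [6] / [8];  Q = [1, 3] / [2] / [4]
  Insert 1 (step 5): P = [1, 5] / [3] / [6] / [8];  Q = [1, 3] / [2] / [4] / [5]
  Insert 2 (step 6): P = [1, 2] / [3, 5] / [6] / [8];  Q = [1, 3] / [2, 6] / [4] / [5]
  Insert 4 (step 7): P = [1, 2, 4] / [3, 5] / [6] / [8];  Q = [1, 3, 7] / [2, 6] / [4] / [5]
  Insert 7 (step 8): P = [1, 2, 4, 7] / [3, 5] / [6] / [8];  Q = [1, 3, 7, 8] / [2, 6] / [4] / [5]
Final shape: (4, 2, 1, 1).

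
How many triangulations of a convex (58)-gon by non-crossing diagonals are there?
C_56 = 6852456927844873497549658464312

These polygon triangulations are counted by the Catalan number C_n = (1/(n + 1)) · C(2n, n). For n = 56: C_56 = (1/57) · C(112, 56) = 390590044887157789360330532465784/57 = 6852456927844873497549658464312.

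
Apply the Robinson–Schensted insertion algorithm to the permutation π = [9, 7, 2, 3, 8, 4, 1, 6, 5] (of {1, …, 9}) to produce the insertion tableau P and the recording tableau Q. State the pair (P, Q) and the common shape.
P = [1, 3, 4, 5] / [2, 6] / [7, 8] / [9];  Q = [1, 4, 5, 8] / [2, 6] / [3, 9] / [7];  common shape = (4, 2, 2, 1)

Row-insert the values π_1, π_2, … into P one at a time, bumping the leftmost entry strictly greater than the inserted value down to the next row. The recording tableau Q records, in position (i, j), the step at which that cell was added to P.
  Insert 9 (step 1): P = [9];  Q = [1]
  Insert 7 (step 2): P = [7] / [9];  Q = [1] / [2]
  Insert 2 (step 3): P = [2] / [7] / [9];  Q = [1] / [2] / [3]
  Insert 3 (step 4): P = [2, 3] / [7] / [9];  Q = [1, 4] / [2] / [3]
  Insert 8 (step 5): P = [2, 3, 8] / [7] / [9];  Q = [1, 4, 5] / [2] / [3]
  Insert 4 (step 6): P = [2, 3, 4] / [7, 8] / [9];  Q = [1, 4, 5] / [2, 6] / [3]
  Insert 1 (step 7): P = [1, 3, 4] / [2, 8] / [7] / [9];  Q = [1, 4, 5] / [2, 6] / [3] / [7]
  Insert 6 (step 8): P = [1, 3, 4, 6] / [2, 8] / [7] / [9];  Q = [1, 4, 5, 8] / [2, 6] / [3] / [7]
  Insert 5 (step 9): P = [1, 3, 4, 5] / [2, 6] / [7, 8] / [9];  Q = [1, 4, 5, 8] / [2, 6] / [3, 9] / [7]
Final shape: (4, 2, 2, 1).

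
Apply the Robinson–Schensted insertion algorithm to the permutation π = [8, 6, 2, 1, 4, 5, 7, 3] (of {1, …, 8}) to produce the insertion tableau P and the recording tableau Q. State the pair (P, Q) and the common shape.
P = [1, 3, 5, 7] / [2, 4] / [6] / [8];  Q = [1, 5, 6, 7] / [2, 8] / [3] / [4];  common shape = (4, 2, 1, 1)

Row-insert the values π_1, π_2, … into P one at a time, bumping the leftmost entry strictly greater than the inserted value down to the next row. The recording tableau Q records, in position (i, j), the step at which that cell was added to P.
  Insert 8 (step 1): P = [8];  Q = [1]
  Insert 6 (step 2): P = [6] / [8];  Q = [1] / [2]
  Insert 2 (step 3): P = [2] / [6] / [8];  Q = [1] / [2] / [3]
  Insert 1 (step 4): P = [1] / [2] / [6] / [8];  Q = [1] / [2] / [3] / [4]
  Insert 4 (step 5): P = [1, 4] / [2] / [6] / [8];  Q = [1, 5] / [2] / [3] / [4]
  Insert 5 (step 6): P = [1, 4, 5] / [2] / [6] / [8];  Q = [1, 5, 6] / [2] / [3] / [4]
  Insert 7 (step 7): P = [1, 4, 5, 7] / [2] / [6] / [8];  Q = [1, 5, 6, 7] / [2] / [3] / [4]
  Insert 3 (step 8): P = [1, 3, 5, 7] / [2, 4] / [6] / [8];  Q = [1, 5, 6, 7] / [2, 8] / [3] / [4]
Final shape: (4, 2, 1, 1).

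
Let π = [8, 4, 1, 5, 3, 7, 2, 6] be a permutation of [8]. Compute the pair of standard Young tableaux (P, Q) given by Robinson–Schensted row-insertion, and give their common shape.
P = [1, 2, 6] / [3, 5, 7] / [4] / [8];  Q = [1, 4, 6] / [2, 5, 8] / [3] / [7];  common shape = (3, 3, 1, 1)

Row-insert the values π_1, π_2, … into P one at a time, bumping the leftmost entry strictly greater than the inserted value down to the next row. The recording tableau Q records, in position (i, j), the step at which that cell was added to P.
  Insert 8 (step 1): P = [8];  Q = [1]
  Insert 4 (step 2): P = [4] / [8];  Q = [1] / [2]
  Insert 1 (step 3): P = [1] / [4] / [8];  Q = [1] / [2] / [3]
  Insert 5 (step 4): P = [1, 5] / [4] / [8];  Q = [1, 4] / [2] / [3]
  Insert 3 (step 5): P = [1, 3] / [4, 5] / [8];  Q = [1, 4] / [2, 5] / [3]
  Insert 7 (step 6): P = [1, 3, 7] / [4, 5] / [8];  Q = [1, 4, 6] / [2, 5] / [3]
  Insert 2 (step 7): P = [1, 2, 7] / [3, 5] / [4] / [8];  Q = [1, 4, 6] / [2, 5] / [3] / [7]
  Insert 6 (step 8): P = [1, 2, 6] / [3, 5, 7] / [4] / [8];  Q = [1, 4, 6] / [2, 5, 8] / [3] / [7]
Final shape: (3, 3, 1, 1).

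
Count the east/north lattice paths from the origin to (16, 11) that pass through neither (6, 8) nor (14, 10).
Number of paths = 6700674

Inclusion–exclusion. Total paths: C(27, 16) = 13037895. Through P₁: C(14, 6)·C(13, 10) = 858858. Through P₂: C(24, 14)·C(3, 2) = 5883768. Since P₁ is strictly southwest of P₂, a monotone path through both must visit P₁ then P₂; paths through both = C(14, 6)·C(10, 8)·C(3, 2) = 405405. Avoid both = 13037895 − 858858 − 5883768 + 405405 = 6700674.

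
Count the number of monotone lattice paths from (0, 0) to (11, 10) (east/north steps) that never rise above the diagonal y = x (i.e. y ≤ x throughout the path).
Number of paths = 58786

By the reflection principle (André's argument), the number of monotone paths to (11, 10) with n ≤ m that never go above y = x is C(21, 11) − C(21, 12) = 352716 − 293930 = 58786.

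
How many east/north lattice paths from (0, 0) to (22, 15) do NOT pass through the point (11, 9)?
Number of paths = 7285526800

Total paths from (0, 0) to (22, 15): C(37, 22) = 9364199760. Paths through (11, 9): (paths (0, 0) → (11, 9)) × (paths (11, 9) → (22, 15)) = C(20, 11) · C(17, 11) = 167960 · 12376 = 2078672960. Avoidance count = 9364199760 − 2078672960 = 7285526800.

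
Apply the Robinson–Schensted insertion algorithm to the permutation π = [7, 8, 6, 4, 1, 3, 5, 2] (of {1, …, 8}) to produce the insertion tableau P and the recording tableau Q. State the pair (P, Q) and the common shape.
P = [1, 2, 5] / [3, 8] / [4] / [6] / [7];  Q = [1, 2, 7] / [3, 6] / [4] / [5] / [8];  common shape = (3, 2, 1, 1, 1)

Row-insert the values π_1, π_2, … into P one at a time, bumping the leftmost entry strictly greater than the inserted value down to the next row. The recording tableau Q records, in position (i, j), the step at which that cell was added to P.
  Insert 7 (step 1): P = [7];  Q = [1]
  Insert 8 (step 2): P = [7, 8];  Q = [1, 2]
  Insert 6 (step 3): P = [6, 8] / [7];  Q = [1, 2] / [3]
  Insert 4 (step 4): P = [4, 8] / [6] / [7];  Q = [1, 2] / [3] / [4]
  Insert 1 (step 5): P = [1, 8] / [4] / [6] / [7];  Q = [1, 2] / [3] / [4] / [5]
  Insert 3 (step 6): P = [1, 3] / [4, 8] / [6] / [7];  Q = [1, 2] / [3, 6] / [4] / [5]
  Insert 5 (step 7): P = [1, 3, 5] / [4, 8] / [6] / [7];  Q = [1, 2, 7] / [3, 6] / [4] / [5]
  Insert 2 (step 8): P = [1, 2, 5] / [3, 8] / [4] / [6] / [7];  Q = [1, 2, 7] / [3, 6] / [4] / [5] / [8]
Final shape: (3, 2, 1, 1, 1).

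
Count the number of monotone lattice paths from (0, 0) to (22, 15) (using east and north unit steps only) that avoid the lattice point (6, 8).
Number of paths = 8627993289

Total paths from (0, 0) to (22, 15): C(37, 22) = 9364199760. Paths through (6, 8): (paths (0, 0) → (6, 8)) × (paths (6, 8) → (22, 15)) = C(14, 6) · C(23, 16) = 3003 · 245157 = 736206471. Avoidance count = 9364199760 − 736206471 = 8627993289.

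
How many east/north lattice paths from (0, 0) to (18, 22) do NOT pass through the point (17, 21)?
Number of paths = 55817975040

Total paths from (0, 0) to (18, 22): C(40, 18) = 113380261800. Paths through (17, 21): (paths (0, 0) → (17, 21)) × (paths (17, 21) → (18, 22)) = C(38, 17) · C(2, 1) = 28781143380 · 2 = 57562286760. Avoidance count = 113380261800 − 57562286760 = 55817975040.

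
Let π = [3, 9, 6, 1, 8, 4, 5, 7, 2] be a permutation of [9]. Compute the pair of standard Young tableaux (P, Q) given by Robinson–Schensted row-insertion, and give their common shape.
P = [1, 2, 5, 7] / [3, 4, 8] / [6] / [9];  Q = [1, 2, 5, 8] / [3, 6, 7] / [4] / [9];  common shape = (4, 3, 1, 1)

Row-insert the values π_1, π_2, … into P one at a time, bumping the leftmost entry strictly greater than the inserted value down to the next row. The recording tableau Q records, in position (i, j), the step at which that cell was added to P.
  Insert 3 (step 1): P = [3];  Q = [1]
  Insert 9 (step 2): P = [3, 9];  Q = [1, 2]
  Insert 6 (step 3): P = [3, 6] / [9];  Q = [1, 2] / [3]
  Insert 1 (step 4): P = [1, 6] / [3] / [9];  Q = [1, 2] / [3] / [4]
  Insert 8 (step 5): P = [1, 6, 8] / [3] / [9];  Q = [1, 2, 5] / [3] / [4]
  Insert 4 (step 6): P = [1, 4, 8] / [3, 6] / [9];  Q = [1, 2, 5] / [3, 6] / [4]
  Insert 5 (step 7): P = [1, 4, 5] / [3, 6, 8] / [9];  Q = [1, 2, 5] / [3, 6, 7] / [4]
  Insert 7 (step 8): P = [1, 4, 5, 7] / [3, 6, 8] / [9];  Q = [1, 2, 5, 8] / [3, 6, 7] / [4]
  Insert 2 (step 9): P = [1, 2, 5, 7] / [3, 4, 8] / [6] / [9];  Q = [1, 2, 5, 8] / [3, 6, 7] / [4] / [9]
Final shape: (4, 3, 1, 1).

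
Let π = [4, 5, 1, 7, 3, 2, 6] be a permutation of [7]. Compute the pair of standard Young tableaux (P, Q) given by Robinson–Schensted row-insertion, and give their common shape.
P = [1, 2, 6] / [3, 5, 7] / [4];  Q = [1, 2, 4] / [3, 5, 7] / [6];  common shape = (3, 3, 1)

Row-insert the values π_1, π_2, … into P one at a time, bumping the leftmost entry strictly greater than the inserted value down to the next row. The recording tableau Q records, in position (i, j), the step at which that cell was added to P.
  Insert 4 (step 1): P = [4];  Q = [1]
  Insert 5 (step 2): P = [4, 5];  Q = [1, 2]
  Insert 1 (step 3): P = [1, 5] / [4];  Q = [1, 2] / [3]
  Insert 7 (step 4): P = [1, 5, 7] / [4];  Q = [1, 2, 4] / [3]
  Insert 3 (step 5): P = [1, 3, 7] / [4, 5];  Q = [1, 2, 4] / [3, 5]
  Insert 2 (step 6): P = [1, 2, 7] / [3, 5] / [4];  Q = [1, 2, 4] / [3, 5] / [6]
  Insert 6 (step 7): P = [1, 2, 6] / [3, 5, 7] / [4];  Q = [1, 2, 4] / [3, 5, 7] / [6]
Final shape: (3, 3, 1).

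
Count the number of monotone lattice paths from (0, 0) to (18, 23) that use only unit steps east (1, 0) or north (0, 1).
Number of paths = 202112640600

A monotone lattice path from (0, 0) to (18, 23) consists of 18 east steps and 23 north steps in some order, so it is determined by which 18 of the 41 steps are east. The count is C(41, 18) = 202112640600.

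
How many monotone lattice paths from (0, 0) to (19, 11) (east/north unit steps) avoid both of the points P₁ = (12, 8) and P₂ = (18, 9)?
Number of paths = 28095795

Inclusion–exclusion. Total paths: C(30, 19) = 54627300. Through P₁: C(20, 12)·C(10, 7) = 15116400. Through P₂: C(27, 18)·C(3, 1) = 14060475. Since P₁ is strictly southwest of P₂, a monotone path through both must visit P₁ then P₂; paths through both = C(20, 12)·C(7, 6)·C(3, 1) = 2645370. Avoid both = 54627300 − 15116400 − 14060475 + 2645370 = 28095795.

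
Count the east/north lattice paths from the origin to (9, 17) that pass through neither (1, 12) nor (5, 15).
Number of paths = 2882084

Inclusion–exclusion. Total paths: C(26, 9) = 3124550. Through P₁: C(13, 1)·C(13, 8) = 16731. Through P₂: C(20, 5)·C(6, 4) = 232560. Since P₁ is strictly southwest of P₂, a monotone path through both must visit P₁ then P₂; paths through both = C(13, 1)·C(7, 4)·C(6, 4) = 6825. Avoid both = 3124550 − 16731 − 232560 + 6825 = 2882084.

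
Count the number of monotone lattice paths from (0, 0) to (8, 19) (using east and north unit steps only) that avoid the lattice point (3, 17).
Number of paths = 2196135

Total paths from (0, 0) to (8, 19): C(27, 8) = 2220075. Paths through (3, 17): (paths (0, 0) → (3, 17)) × (paths (3, 17) → (8, 19)) = C(20, 3) · C(7, 5) = 1140 · 21 = 23940. Avoidance count = 2220075 − 23940 = 2196135.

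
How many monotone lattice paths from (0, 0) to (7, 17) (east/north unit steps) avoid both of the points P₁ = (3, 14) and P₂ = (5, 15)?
Number of paths = 241520

Inclusion–exclusion. Total paths: C(24, 7) = 346104. Through P₁: C(17, 3)·C(7, 4) = 23800. Through P₂: C(20, 5)·C(4, 2) = 93024. Since P₁ is strictly southwest of P₂, a monotone path through both must visit P₁ then P₂; paths through both = C(17, 3)·C(3, 2)·C(4, 2) = 12240. Avoid both = 346104 − 23800 − 93024 + 12240 = 241520.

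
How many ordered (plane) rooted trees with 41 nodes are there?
C_40 = 2622127042276492108820

These ordered rooted trees are counted by the Catalan number C_n = (1/(n + 1)) · C(2n, n). For n = 40: C_40 = (1/41) · C(80, 40) = 107507208733336176461620/41 = 2622127042276492108820.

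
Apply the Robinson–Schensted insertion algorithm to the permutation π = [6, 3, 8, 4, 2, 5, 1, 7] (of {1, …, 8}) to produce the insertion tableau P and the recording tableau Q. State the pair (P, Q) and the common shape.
P = [1, 4, 5, 7] / [2, 8] / [3] / [6];  Q = [1, 3, 6, 8] / [2, 4] / [5] / [7];  common shape = (4, 2, 1, 1)

Row-insert the values π_1, π_2, … into P one at a time, bumping the leftmost entry strictly greater than the inserted value down to the next row. The recording tableau Q records, in position (i, j), the step at which that cell was added to P.
  Insert 6 (step 1): P = [6];  Q = [1]
  Insert 3 (step 2): P = [3] / [6];  Q = [1] / [2]
  Insert 8 (step 3): P = [3, 8] / [6];  Q = [1, 3] / [2]
  Insert 4 (step 4): P = [3, 4] / [6, 8];  Q = [1, 3] / [2, 4]
  Insert 2 (step 5): P = [2, 4] / [3, 8] / [6];  Q = [1, 3] / [2, 4] / [5]
  Insert 5 (step 6): P = [2, 4, 5] / [3, 8] / [6];  Q = [1, 3, 6] / [2, 4] / [5]
  Insert 1 (step 7): P = [1, 4, 5] / [2, 8] / [3] / [6];  Q = [1, 3, 6] / [2, 4] / [5] / [7]
  Insert 7 (step 8): P = [1, 4, 5, 7] / [2, 8] / [3] / [6];  Q = [1, 3, 6, 8] / [2, 4] / [5] / [7]
Final shape: (4, 2, 1, 1).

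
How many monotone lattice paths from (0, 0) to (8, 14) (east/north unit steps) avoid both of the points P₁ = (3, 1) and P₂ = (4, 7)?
Number of paths = 185838

Inclusion–exclusion. Total paths: C(22, 8) = 319770. Through P₁: C(4, 3)·C(18, 5) = 34272. Through P₂: C(11, 4)·C(11, 4) = 108900. Since P₁ is strictly southwest of P₂, a monotone path through both must visit P₁ then P₂; paths through both = C(4, 3)·C(7, 1)·C(11, 4) = 9240. Avoid both = 319770 − 34272 − 108900 + 9240 = 185838.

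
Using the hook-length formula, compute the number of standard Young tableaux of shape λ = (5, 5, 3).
# SYT of shape (5, 5, 3) = 3432

Hook-length formula: f^λ = n! / Π hook(c), product over all cells c of the Young diagram. For λ = (5, 5, 3), n = 13 boxes. Hook lengths by row (left-to-right, top-to-bottom): [7, 6, 5, 3, 2]; [6, 5, 4, 2, 1]; [3, 2, 1]. Product of hooks = 1814400. So f^λ = 13! / 1814400 = 6227020800 / 1814400 = 3432.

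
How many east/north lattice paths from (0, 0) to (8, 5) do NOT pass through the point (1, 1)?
Number of paths = 627

Total paths from (0, 0) to (8, 5): C(13, 8) = 1287. Paths through (1, 1): (paths (0, 0) → (1, 1)) × (paths (1, 1) → (8, 5)) = C(2, 1) · C(11, 7) = 2 · 330 = 660. Avoidance count = 1287 − 660 = 627.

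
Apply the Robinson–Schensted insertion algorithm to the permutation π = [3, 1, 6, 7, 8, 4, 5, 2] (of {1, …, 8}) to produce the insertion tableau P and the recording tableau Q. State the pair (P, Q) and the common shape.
P = [1, 2, 5, 8] / [3, 4, 7] / [6];  Q = [1, 3, 4, 5] / [2, 6, 7] / [8];  common shape = (4, 3, 1)

Row-insert the values π_1, π_2, … into P one at a time, bumping the leftmost entry strictly greater than the inserted value down to the next row. The recording tableau Q records, in position (i, j), the step at which that cell was added to P.
  Insert 3 (step 1): P = [3];  Q = [1]
  Insert 1 (step 2): P = [1] / [3];  Q = [1] / [2]
  Insert 6 (step 3): P = [1, 6] / [3];  Q = [1, 3] / [2]
  Insert 7 (step 4): P = [1, 6, 7] / [3];  Q = [1, 3, 4] / [2]
  Insert 8 (step 5): P = [1, 6, 7, 8] / [3];  Q = [1, 3, 4, 5] / [2]
  Insert 4 (step 6): P = [1, 4, 7, 8] / [3, 6];  Q = [1, 3, 4, 5] / [2, 6]
  Insert 5 (step 7): P = [1, 4, 5, 8] / [3, 6, 7];  Q = [1, 3, 4, 5] / [2, 6, 7]
  Insert 2 (step 8): P = [1, 2, 5, 8] / [3, 4, 7] / [6];  Q = [1, 3, 4, 5] / [2, 6, 7] / [8]
Final shape: (4, 3, 1).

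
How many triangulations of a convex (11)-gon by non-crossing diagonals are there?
C_9 = 4862

These polygon triangulations are counted by the Catalan number C_n = (1/(n + 1)) · C(2n, n). For n = 9: C_9 = (1/10) · C(18, 9) = 48620/10 = 4862.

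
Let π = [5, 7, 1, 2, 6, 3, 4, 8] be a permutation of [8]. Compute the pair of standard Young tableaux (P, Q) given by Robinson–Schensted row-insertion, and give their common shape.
P = [1, 2, 3, 4, 8] / [5, 6] / [7];  Q = [1, 2, 5, 7, 8] / [3, 4] / [6];  common shape = (5, 2, 1)

Row-insert the values π_1, π_2, … into P one at a time, bumping the leftmost entry strictly greater than the inserted value down to the next row. The recording tableau Q records, in position (i, j), the step at which that cell was added to P.
  Insert 5 (step 1): P = [5];  Q = [1]
  Insert 7 (step 2): P = [5, 7];  Q = [1, 2]
  Insert 1 (step 3): P = [1, 7] / [5];  Q = [1, 2] / [3]
  Insert 2 (step 4): P = [1, 2] / [5, 7];  Q = [1, 2] / [3, 4]
  Insert 6 (step 5): P = [1, 2, 6] / [5, 7];  Q = [1, 2, 5] / [3, 4]
  Insert 3 (step 6): P = [1, 2, 3] / [5, 6] / [7];  Q = [1, 2, 5] / [3, 4] / [6]
  Insert 4 (step 7): P = [1, 2, 3, 4] / [5, 6] / [7];  Q = [1, 2, 5, 7] / [3, 4] / [6]
  Insert 8 (step 8): P = [1, 2, 3, 4, 8] / [5, 6] / [7];  Q = [1, 2, 5, 7, 8] / [3, 4] / [6]
Final shape: (5, 2, 1).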